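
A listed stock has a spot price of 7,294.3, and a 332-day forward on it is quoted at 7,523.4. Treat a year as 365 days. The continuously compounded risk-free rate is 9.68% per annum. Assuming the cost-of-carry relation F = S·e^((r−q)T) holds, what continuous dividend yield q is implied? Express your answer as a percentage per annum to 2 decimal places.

6.28%

From F = S·e^((r−q)T): (r − q) = ln(F/S)/T
ln(7523.4/7294.3) = ln(1.031408) = 0.030925
(r − q) = 0.030925 / (332/365) = 0.033999
q = r − ln(F/S)/T = 0.0968 − 0.033999 = 0.062801
q = 6.28%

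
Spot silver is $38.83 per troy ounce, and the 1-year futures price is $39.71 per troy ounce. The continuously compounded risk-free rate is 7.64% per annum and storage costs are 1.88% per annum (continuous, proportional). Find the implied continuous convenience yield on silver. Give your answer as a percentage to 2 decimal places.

F = S·e^((r+u−y)T) ⇒ (r+u−y) = ln(F/S)/T
ln(39.71/38.83) = 0.022410; /T ⇒ 0.022410
y = r + u − ln(F/S)/T = 0.0764 + 0.0188 − 0.022410 = 0.072790
y = 7.28%

7.28%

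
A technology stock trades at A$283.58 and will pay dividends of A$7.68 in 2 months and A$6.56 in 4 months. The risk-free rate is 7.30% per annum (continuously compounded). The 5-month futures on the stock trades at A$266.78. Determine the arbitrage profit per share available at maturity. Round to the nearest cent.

A$11.14 per share

PV(dividends) I = 7.68·e^(−0.0730·2/12) + 6.56·e^(−0.0730·4/12) = 13.9894
Fair futures F* = (S − I)·e^(rT) = (283.58 − 13.9894)·e^0.030417 = 269.5906 × 1.030884 = 277.9166
Market A$266.78 < fair 277.9166: forward underpriced → reverse cash-and-carry (short the stock, invest proceeds at r, pay the dividends, go long the forward).
Profit at T = |F_mkt − F*| = |266.78 − 277.9166| = A$11.14 per share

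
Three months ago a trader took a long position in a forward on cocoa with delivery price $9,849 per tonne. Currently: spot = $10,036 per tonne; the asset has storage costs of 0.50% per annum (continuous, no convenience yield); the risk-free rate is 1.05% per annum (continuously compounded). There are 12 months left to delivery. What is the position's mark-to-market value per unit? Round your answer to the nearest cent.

$340.18 per tonne

Current fair forward for the remaining 12 months: F = S·e^((r + u)·T), (r + u) = 0.0105 + 0.0050 = 0.0155
F = 10036 · e^(0.0155 × 12/12) = 10036 × 1.01562075 = 10192.7698
Value of long forward = (F − K)·e^(−rT) = (10192.7698 − 9849) · e^(−0.0105·12/12)
= 343.7698 × 0.98955493 = 340.18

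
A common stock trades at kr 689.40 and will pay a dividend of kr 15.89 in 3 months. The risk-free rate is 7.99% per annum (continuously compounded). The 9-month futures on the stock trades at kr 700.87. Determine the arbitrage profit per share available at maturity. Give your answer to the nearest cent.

PV(dividends) I = 15.89·e^(−0.0799·3/12) = 15.5757
Fair futures F* = (S − I)·e^(rT) = (689.40 − 15.5757)·e^0.059925 = 673.8243 × 1.061757 = 715.4377
Market kr 700.87 < fair 715.4377: forward underpriced → reverse cash-and-carry (short the stock, invest proceeds at r, pay the dividends, go long the forward).
Profit at T = |F_mkt − F*| = |700.87 − 715.4377| = kr 14.57 per share

kr 14.57 per share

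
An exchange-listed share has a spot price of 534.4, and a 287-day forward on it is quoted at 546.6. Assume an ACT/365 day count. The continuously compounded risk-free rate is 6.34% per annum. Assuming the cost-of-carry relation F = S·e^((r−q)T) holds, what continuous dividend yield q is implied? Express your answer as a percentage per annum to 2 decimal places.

From F = S·e^((r−q)T): (r − q) = ln(F/S)/T
ln(546.6/534.4) = ln(1.022829) = 0.022572
(r − q) = 0.022572 / (287/365) = 0.028707
q = r − ln(F/S)/T = 0.0634 − 0.028707 = 0.034693
q = 3.47%

3.47%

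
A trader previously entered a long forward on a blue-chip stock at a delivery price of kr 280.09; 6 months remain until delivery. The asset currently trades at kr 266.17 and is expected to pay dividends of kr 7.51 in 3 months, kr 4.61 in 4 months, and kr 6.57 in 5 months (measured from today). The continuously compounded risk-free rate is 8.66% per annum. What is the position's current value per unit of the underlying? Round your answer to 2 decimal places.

-kr 20.22

PV(remaining dividends) I = 7.51·e^(−0.0866·3/12) + 4.61·e^(−0.0866·4/12) + 6.57·e^(−0.0866·5/12) = 18.1651
Current forward F = (S − I)·e^(rT) = (266.17 − 18.1651)·e^(0.0866·6/12) = 248.0049 × 1.044251 = 258.9794
Value (long) = (F − K)·e^(−rT) = (258.9794 − 280.09) × 0.957624 = -20.2160
Value = -kr 20.22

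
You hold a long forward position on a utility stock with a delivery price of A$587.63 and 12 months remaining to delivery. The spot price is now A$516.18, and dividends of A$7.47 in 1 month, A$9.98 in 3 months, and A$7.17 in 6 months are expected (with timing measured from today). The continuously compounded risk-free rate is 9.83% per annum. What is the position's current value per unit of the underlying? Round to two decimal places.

PV(remaining dividends) I = 7.47·e^(−0.0983·1/12) + 9.98·e^(−0.0983·3/12) + 7.17·e^(−0.0983·6/12) = 23.9729
Current forward F = (S − I)·e^(rT) = (516.18 − 23.9729)·e^(0.0983·12/12) = 492.2071 × 1.103294 = 543.0491
Value (long) = (F − K)·e^(−rT) = (543.0491 − 587.63) × 0.906377 = -40.4071
Value = -A$40.41

-A$40.41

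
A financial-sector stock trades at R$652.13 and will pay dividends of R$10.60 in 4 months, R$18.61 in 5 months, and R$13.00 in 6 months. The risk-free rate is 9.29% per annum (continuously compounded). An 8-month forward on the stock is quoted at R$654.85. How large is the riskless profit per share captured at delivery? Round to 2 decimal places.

R$4.24 per share

PV(dividends) I = 10.60·e^(−0.0929·4/12) + 18.61·e^(−0.0929·5/12) + 13.00·e^(−0.0929·6/12) = 40.5901
Fair forward F* = (S − I)·e^(rT) = (652.13 − 40.5901)·e^0.061933 = 611.5399 × 1.063891 = 650.6118
Market R$654.85 > fair 650.6118: forward overpriced → cash-and-carry (borrow at r, buy the stock and collect the dividends, short the forward).
Profit at T = |F_mkt − F*| = |654.85 − 650.6118| = R$4.24 per share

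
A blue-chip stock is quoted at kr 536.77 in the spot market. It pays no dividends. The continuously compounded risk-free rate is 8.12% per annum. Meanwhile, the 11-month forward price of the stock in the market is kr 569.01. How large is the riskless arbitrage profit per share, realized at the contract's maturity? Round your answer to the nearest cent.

Fair forward: F* = S·e^(carry·T), with carry = r = 0.0812
F* = 536.77 · e^(0.0812 × 11/12) = 536.77 · e^0.074433 = 536.77 × 1.077273 = kr 578.2478
Market kr 569.01 < fair kr 578.2478: forward underpriced → reverse cash-and-carry (short spot, go long the forward).
At maturity, profit = |F_mkt − F*| = |569.01 − 578.2478| = kr 9.24 per share

kr 9.24 per share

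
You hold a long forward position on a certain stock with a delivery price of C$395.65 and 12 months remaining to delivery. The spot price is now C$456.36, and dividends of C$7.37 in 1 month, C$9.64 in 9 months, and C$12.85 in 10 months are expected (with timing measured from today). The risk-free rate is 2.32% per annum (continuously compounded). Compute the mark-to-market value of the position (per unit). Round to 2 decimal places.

PV(remaining dividends) I = 7.37·e^(−0.0232·1/12) + 9.64·e^(−0.0232·9/12) + 12.85·e^(−0.0232·10/12) = 29.4334
Current forward F = (S − I)·e^(rT) = (456.36 − 29.4334)·e^(0.0232·12/12) = 426.9266 × 1.023471 = 436.9470
Value (long) = (F − K)·e^(−rT) = (436.9470 − 395.65) × 0.977067 = 40.3499
Value = C$40.35

C$40.35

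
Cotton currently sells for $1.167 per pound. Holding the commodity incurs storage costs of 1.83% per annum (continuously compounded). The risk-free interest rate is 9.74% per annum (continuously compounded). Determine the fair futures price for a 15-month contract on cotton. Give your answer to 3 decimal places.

Net carry = r + u − y = 0.0974 + 0.0183 − 0.0000 = 0.1157
F = S·e^((r+u−y)T) = 1.167 · e^(0.1157 × 15/12) = 1.167 · e^0.144625
= 1.167 × 1.155606 = $1.349 per pound

$1.349 per pound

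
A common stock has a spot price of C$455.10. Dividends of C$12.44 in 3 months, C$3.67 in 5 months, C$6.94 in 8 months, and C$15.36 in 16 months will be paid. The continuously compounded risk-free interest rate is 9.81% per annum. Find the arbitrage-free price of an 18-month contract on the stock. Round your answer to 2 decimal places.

C$485.96

PV(dividends) I = 12.44·e^(−0.0981·3/12) + 3.67·e^(−0.0981·5/12) + 6.94·e^(−0.0981·8/12) + 15.36·e^(−0.0981·16/12)
I = 12.1386 + 3.5230 + 6.5006 + 13.4768 = 35.6390
F = (S − I)·e^(rT) = (455.10 − 35.6390) · e^(0.0981·18/12)
= 419.4610 · e^0.147150 = 419.4610 × 1.158528 = C$485.96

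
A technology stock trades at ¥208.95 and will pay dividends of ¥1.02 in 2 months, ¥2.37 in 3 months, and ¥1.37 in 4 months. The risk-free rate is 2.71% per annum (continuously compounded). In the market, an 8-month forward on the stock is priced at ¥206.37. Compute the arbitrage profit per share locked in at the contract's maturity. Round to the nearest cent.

¥1.58 per share

PV(dividends) I = 1.02·e^(−0.0271·2/12) + 2.37·e^(−0.0271·3/12) + 1.37·e^(−0.0271·4/12) = 4.7271
Fair forward F* = (S − I)·e^(rT) = (208.95 − 4.7271)·e^0.018067 = 204.2229 × 1.018231 = 207.9461
Market ¥206.37 < fair 207.9461: forward underpriced → reverse cash-and-carry (short the stock, invest proceeds at r, pay the dividends, go long the forward).
Profit at T = |F_mkt − F*| = |206.37 − 207.9461| = ¥1.58 per share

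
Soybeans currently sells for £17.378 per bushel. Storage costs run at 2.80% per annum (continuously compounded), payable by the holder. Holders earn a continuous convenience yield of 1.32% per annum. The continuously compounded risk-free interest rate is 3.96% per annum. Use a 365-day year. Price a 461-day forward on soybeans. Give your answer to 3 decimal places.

Net carry = r + u − y = 0.0396 + 0.0280 − 0.0132 = 0.0544
F = S·e^((r+u−y)T) = 17.378 · e^(0.0544 × 461/365) = 17.378 · e^0.068708
= 17.378 × 1.071123 = £18.614 per bushel

£18.614 per bushel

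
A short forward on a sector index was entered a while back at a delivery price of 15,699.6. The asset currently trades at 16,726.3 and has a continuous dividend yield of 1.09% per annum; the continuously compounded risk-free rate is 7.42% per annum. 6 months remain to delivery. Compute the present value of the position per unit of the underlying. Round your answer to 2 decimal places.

Current fair forward for the remaining 6 months: F = S·e^((r − q)·T), (r − q) = 0.0742 − 0.0109 = 0.0633
F = 16726.3 · e^(0.0633 × 6/12) = 16726.3 × 1.03215619 = 17264.1541
Value of long forward = (F − K)·e^(−rT) = (17264.1541 − 15699.6) · e^(−0.0742·6/12)
= 1564.5541 × 0.96357977 = 1507.57
Short position value = −(long value) = -1507.57

-1507.57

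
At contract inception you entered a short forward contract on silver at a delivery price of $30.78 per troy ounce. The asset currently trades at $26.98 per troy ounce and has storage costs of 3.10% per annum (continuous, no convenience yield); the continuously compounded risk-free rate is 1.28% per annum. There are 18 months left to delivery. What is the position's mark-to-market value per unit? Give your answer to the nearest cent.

Current fair forward for the remaining 18 months: F = S·e^((r + u)·T), (r + u) = 0.0128 + 0.0310 = 0.0438
F = 26.98 · e^(0.0438 × 18/12) = 26.98 × 1.067906 = 28.8121
Value of long forward = (F − K)·e^(−rT) = (28.8121 − 30.78) · e^(−0.0128·18/12)
= -1.9679 × 0.980983 = -1.93
Short position value = −(long value) = $1.93

$1.93 per troy ounce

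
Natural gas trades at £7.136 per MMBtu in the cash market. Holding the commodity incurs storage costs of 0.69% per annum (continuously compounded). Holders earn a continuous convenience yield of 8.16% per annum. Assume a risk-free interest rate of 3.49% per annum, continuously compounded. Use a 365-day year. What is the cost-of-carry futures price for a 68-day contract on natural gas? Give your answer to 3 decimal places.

Net carry = r + u − y = 0.0349 + 0.0069 − 0.0816 = -0.0398
F = S·e^((r+u−y)T) = 7.136 · e^(-0.0398 × 68/365) = 7.136 · e^-0.007415
= 7.136 × 0.992612 = £7.083 per MMBtu

£7.083 per MMBtu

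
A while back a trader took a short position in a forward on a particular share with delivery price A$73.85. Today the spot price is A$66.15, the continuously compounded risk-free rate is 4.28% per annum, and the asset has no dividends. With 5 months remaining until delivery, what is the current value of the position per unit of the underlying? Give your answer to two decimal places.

A$6.39

Current fair forward for the remaining 5 months: F = S·e^(r·T), r = 0.0428
F = 66.15 · e^(0.0428 × 5/12) = 66.15 × 1.017993 = 67.3402
Value of long forward = (F − K)·e^(−rT) = (67.3402 − 73.85) · e^(−0.0428·5/12)
= -6.5098 × 0.982325 = -6.39
Short position value = −(long value) = A$6.39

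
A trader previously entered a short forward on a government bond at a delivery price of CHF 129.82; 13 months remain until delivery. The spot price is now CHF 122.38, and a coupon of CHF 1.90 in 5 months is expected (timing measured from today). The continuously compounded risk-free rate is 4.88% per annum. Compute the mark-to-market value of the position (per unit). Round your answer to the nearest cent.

PV(remaining coupons) I = 1.90·e^(−0.0488·5/12) = 1.8618
Current forward F = (S − I)·e^(rT) = (122.38 − 1.8618)·e^(0.0488·13/12) = 120.5182 × 1.054289 = 127.0610
Value (long) = (F − K)·e^(−rT) = (127.0610 − 129.82) × 0.948506 = -2.6169
Short position value = −(long value) = CHF 2.62

CHF 2.62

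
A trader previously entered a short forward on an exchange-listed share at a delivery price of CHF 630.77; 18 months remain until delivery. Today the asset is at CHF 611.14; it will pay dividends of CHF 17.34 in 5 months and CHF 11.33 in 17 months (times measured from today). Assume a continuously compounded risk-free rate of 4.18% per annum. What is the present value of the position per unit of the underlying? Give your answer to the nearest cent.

CHF 9.01

PV(remaining dividends) I = 17.34·e^(−0.0418·5/12) + 11.33·e^(−0.0418·17/12) = 27.7192
Current forward F = (S − I)·e^(rT) = (611.14 − 27.7192)·e^(0.0418·18/12) = 583.4208 × 1.064707 = 621.1722
Value (long) = (F − K)·e^(−rT) = (621.1722 − 630.77) × 0.939225 = -9.0145
Short position value = −(long value) = CHF 9.01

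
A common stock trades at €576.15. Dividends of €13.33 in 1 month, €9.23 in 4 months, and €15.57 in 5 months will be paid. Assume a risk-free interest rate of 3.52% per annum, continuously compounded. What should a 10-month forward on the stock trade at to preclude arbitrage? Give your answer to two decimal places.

€554.42

PV(dividends) I = 13.33·e^(−0.0352·1/12) + 9.23·e^(−0.0352·4/12) + 15.57·e^(−0.0352·5/12)
I = 13.2910 + 9.1223 + 15.3433 = 37.7566
F = (S − I)·e^(rT) = (576.15 − 37.7566) · e^(0.0352·10/12)
= 538.3934 · e^0.029333 = 538.3934 × 1.029767 = €554.42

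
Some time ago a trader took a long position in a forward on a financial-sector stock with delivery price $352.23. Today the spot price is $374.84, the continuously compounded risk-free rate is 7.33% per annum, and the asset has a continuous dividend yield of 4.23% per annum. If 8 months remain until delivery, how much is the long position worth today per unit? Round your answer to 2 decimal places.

Current fair forward for the remaining 8 months: F = S·e^((r − q)·T), (r − q) = 0.0733 − 0.0423 = 0.0310
F = 374.84 · e^(0.0310 × 8/12) = 374.84 × 1.020882 = 382.6674
Value of long forward = (F − K)·e^(−rT) = (382.6674 − 352.23) · e^(−0.0733·8/12)
= 30.4374 × 0.952308 = 28.99

$28.99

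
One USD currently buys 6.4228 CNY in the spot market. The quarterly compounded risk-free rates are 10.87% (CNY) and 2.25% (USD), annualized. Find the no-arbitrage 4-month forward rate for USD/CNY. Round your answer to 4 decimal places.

By covered interest parity, F = S · (1+r_CNY/4)^(4T) / (1+r_USD/4)^(4T)
= 6.4228 × 1.036396 / 1.007507 = 6.4228 × 1.028674
F = 6.6070 CNY per USD

6.6070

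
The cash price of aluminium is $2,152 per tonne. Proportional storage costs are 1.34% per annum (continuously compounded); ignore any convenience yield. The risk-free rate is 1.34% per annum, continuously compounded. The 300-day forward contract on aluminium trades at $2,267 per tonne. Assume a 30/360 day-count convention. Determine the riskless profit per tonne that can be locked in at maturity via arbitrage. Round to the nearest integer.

Fair forward: F* = S·e^(carry·T), with carry = (r + u) = 0.0134 + 0.0134 = 0.0268
F* = 2152 · e^(0.0268 × 300/360) = 2152 · e^0.022333 = 2152 × 1.022584 = $2200.6008
Market $2267 > fair $2200.6008: forward overpriced → cash-and-carry (buy spot, short the forward).
At maturity, profit = |F_mkt − F*| = |2267 − 2200.6008| = $66 per tonne

$66 per tonne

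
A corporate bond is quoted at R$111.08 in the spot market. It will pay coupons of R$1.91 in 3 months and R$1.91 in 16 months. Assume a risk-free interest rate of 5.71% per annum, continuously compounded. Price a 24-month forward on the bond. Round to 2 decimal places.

PV(coupons) I = 1.91·e^(−0.0571·3/12) + 1.91·e^(−0.0571·16/12)
I = 1.8829 + 1.7700 = 3.6529
F = (S − I)·e^(rT) = (111.08 − 3.6529) · e^(0.0571·24/12)
= 107.4271 · e^0.114200 = 107.4271 × 1.120976 = R$120.42

R$120.42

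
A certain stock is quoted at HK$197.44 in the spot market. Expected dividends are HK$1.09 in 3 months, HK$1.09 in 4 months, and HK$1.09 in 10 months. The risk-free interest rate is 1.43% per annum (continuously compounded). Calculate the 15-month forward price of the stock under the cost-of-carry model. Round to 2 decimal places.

PV(dividends) I = 1.09·e^(−0.0143·3/12) + 1.09·e^(−0.0143·4/12) + 1.09·e^(−0.0143·10/12)
I = 1.0861 + 1.0848 + 1.0771 = 3.2480
F = (S − I)·e^(rT) = (197.44 − 3.2480) · e^(0.0143·15/12)
= 194.1920 · e^0.017875 = 194.1920 × 1.018036 = HK$197.69

HK$197.69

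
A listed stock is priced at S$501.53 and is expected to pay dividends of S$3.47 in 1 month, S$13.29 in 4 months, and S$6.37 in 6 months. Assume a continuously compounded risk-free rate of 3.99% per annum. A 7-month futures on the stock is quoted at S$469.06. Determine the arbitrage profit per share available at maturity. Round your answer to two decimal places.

S$20.93 per share

PV(dividends) I = 3.47·e^(−0.0399·1/12) + 13.29·e^(−0.0399·4/12) + 6.37·e^(−0.0399·6/12) = 22.8171
Fair futures F* = (S − I)·e^(rT) = (501.53 − 22.8171)·e^0.023275 = 478.7129 × 1.023548 = 489.9856
Market S$469.06 < fair 489.9856: forward underpriced → reverse cash-and-carry (short the stock, invest proceeds at r, pay the dividends, go long the forward).
Profit at T = |F_mkt − F*| = |469.06 − 489.9856| = S$20.93 per share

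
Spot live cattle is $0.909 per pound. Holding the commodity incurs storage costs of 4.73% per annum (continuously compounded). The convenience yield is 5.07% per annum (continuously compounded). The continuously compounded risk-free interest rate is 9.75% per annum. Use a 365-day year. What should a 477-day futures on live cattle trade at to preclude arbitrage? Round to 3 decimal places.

$1.028 per pound

Net carry = r + u − y = 0.0975 + 0.0473 − 0.0507 = 0.0941
F = S·e^((r+u−y)T) = 0.909 · e^(0.0941 × 477/365) = 0.909 · e^0.122975
= 0.909 × 1.130856 = $1.028 per pound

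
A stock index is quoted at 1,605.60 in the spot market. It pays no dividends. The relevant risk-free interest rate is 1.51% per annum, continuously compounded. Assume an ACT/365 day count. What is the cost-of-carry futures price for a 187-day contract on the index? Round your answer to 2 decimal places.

F = S·e^(rT) = 1605.60 · e^(0.0151 × 187/365)
= 1605.60 · e^0.00773616 = 1605.60 × 1.00776616
F = 1,618.07

1,618.07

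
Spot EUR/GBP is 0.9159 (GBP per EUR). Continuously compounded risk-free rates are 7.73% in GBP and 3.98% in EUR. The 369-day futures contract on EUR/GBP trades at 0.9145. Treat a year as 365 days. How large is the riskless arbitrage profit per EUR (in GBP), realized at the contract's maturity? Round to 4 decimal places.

0.0368 per EUR (in GBP)

Fair futures: F* = S·e^(carry·T), with carry = (r_GBP − r_EUR) = 0.0773 − 0.0398 = 0.0375
F* = 0.9159 · e^(0.0375 × 369/365) = 0.9159 · e^0.037911 = 0.9159 × 1.038639 = 0.9513
Market 0.9145 < fair 0.9513: forward underpriced → reverse cash-and-carry (short spot, go long the forward).
At maturity, profit = |F_mkt − F*| = |0.9145 − 0.9513| = 0.0368 per EUR (in GBP)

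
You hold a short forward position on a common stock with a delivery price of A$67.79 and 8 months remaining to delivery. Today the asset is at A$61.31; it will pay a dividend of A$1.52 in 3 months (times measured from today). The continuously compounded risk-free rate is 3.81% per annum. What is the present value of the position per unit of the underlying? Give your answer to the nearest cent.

PV(remaining dividends) I = 1.52·e^(−0.0381·3/12) = 1.5056
Current forward F = (S − I)·e^(rT) = (61.31 − 1.5056)·e^(0.0381·8/12) = 59.8044 × 1.025725 = 61.3429
Value (long) = (F − K)·e^(−rT) = (61.3429 − 67.79) × 0.974920 = -6.2854
Short position value = −(long value) = A$6.29

A$6.29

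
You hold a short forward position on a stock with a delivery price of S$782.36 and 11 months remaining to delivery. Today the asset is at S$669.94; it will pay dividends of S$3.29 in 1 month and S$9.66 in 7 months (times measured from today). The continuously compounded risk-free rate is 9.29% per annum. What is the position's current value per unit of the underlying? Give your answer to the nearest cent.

PV(remaining dividends) I = 3.29·e^(−0.0929·1/12) + 9.66·e^(−0.0929·7/12) = 12.4151
Current forward F = (S − I)·e^(rT) = (669.94 − 12.4151)·e^(0.0929·11/12) = 657.5249 × 1.088889 = 715.9716
Value (long) = (F − K)·e^(−rT) = (715.9716 − 782.36) × 0.918367 = -60.9689
Short position value = −(long value) = S$60.97

S$60.97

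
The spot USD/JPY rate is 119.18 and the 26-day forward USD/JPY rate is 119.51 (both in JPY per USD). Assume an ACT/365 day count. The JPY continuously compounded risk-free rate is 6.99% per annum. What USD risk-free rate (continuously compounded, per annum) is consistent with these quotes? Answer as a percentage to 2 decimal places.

F = S·e^((r_JPY − r_USD)T) ⇒ r_USD = r_JPY − ln(F/S)/T
ln(119.51/119.18) = 0.002765; /(26/365) = 0.038816
r_USD = 0.0699 − 0.038816 = 0.031084
r_USD = 3.11%

3.11%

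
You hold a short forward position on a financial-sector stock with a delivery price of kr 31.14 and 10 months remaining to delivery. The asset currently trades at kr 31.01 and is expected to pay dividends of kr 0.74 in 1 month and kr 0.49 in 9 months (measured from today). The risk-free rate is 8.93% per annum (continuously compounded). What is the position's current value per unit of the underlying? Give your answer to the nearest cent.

-kr 0.91

PV(remaining dividends) I = 0.74·e^(−0.0893·1/12) + 0.49·e^(−0.0893·9/12) = 1.1928
Current forward F = (S − I)·e^(rT) = (31.01 − 1.1928)·e^(0.0893·10/12) = 29.8172 × 1.077256 = 32.1208
Value (long) = (F − K)·e^(−rT) = (32.1208 − 31.14) × 0.928285 = 0.9105
Short position value = −(long value) = -kr 0.91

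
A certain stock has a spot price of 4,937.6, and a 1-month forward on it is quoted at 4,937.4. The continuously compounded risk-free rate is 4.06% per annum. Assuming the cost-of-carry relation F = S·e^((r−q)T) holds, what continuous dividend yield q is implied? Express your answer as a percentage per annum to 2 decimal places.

4.11%

From F = S·e^((r−q)T): (r − q) = ln(F/S)/T
ln(4937.4/4937.6) = ln(0.999959) = -0.000041
(r − q) = -0.000041 / (1/12) = -0.000492
q = r − ln(F/S)/T = 0.0406 + 0.000492 = 0.041092
q = 4.11%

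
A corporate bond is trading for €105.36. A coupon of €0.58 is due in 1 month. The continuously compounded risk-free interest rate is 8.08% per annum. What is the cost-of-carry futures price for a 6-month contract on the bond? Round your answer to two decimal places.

€109.10

PV(coupons) I = 0.58·e^(−0.0808·1/12)
I = 0.5761
F = (S − I)·e^(rT) = (105.36 − 0.5761) · e^(0.0808·6/12)
= 104.7839 · e^0.040400 = 104.7839 × 1.041227 = €109.10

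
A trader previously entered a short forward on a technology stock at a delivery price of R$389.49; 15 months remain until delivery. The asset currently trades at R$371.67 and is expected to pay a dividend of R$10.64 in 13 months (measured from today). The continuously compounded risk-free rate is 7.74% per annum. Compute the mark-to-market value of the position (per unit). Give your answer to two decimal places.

PV(remaining dividends) I = 10.64·e^(−0.0774·13/12) = 9.7842
Current forward F = (S − I)·e^(rT) = (371.67 − 9.7842)·e^(0.0774·15/12) = 361.8858 × 1.101585 = 398.6480
Value (long) = (F − K)·e^(−rT) = (398.6480 − 389.49) × 0.907783 = 8.3135
Short position value = −(long value) = -R$8.31

-R$8.31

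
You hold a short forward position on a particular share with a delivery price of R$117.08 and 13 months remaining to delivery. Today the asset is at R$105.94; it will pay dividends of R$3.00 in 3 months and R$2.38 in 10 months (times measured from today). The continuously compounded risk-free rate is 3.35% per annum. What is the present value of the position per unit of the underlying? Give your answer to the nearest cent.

PV(remaining dividends) I = 3.00·e^(−0.0335·3/12) + 2.38·e^(−0.0335·10/12) = 5.2895
Current forward F = (S − I)·e^(rT) = (105.94 − 5.2895)·e^(0.0335·13/12) = 100.6505 × 1.036958 = 104.3703
Value (long) = (F − K)·e^(−rT) = (104.3703 − 117.08) × 0.964359 = -12.2567
Short position value = −(long value) = R$12.26

R$12.26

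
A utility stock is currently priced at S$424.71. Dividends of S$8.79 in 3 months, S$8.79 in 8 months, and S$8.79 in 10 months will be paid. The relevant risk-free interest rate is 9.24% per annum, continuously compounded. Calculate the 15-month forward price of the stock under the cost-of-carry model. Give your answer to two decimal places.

PV(dividends) I = 8.79·e^(−0.0924·3/12) + 8.79·e^(−0.0924·8/12) + 8.79·e^(−0.0924·10/12)
I = 8.5893 + 8.2649 + 8.1386 = 24.9928
F = (S − I)·e^(rT) = (424.71 − 24.9928) · e^(0.0924·15/12)
= 399.7172 · e^0.115500 = 399.7172 × 1.122435 = S$448.66

S$448.66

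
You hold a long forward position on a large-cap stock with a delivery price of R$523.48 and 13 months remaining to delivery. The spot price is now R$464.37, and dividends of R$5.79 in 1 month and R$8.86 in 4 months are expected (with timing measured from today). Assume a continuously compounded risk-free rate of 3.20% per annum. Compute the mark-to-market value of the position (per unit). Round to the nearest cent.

-R$55.81

PV(remaining dividends) I = 5.79·e^(−0.0320·1/12) + 8.86·e^(−0.0320·4/12) = 14.5406
Current forward F = (S − I)·e^(rT) = (464.37 − 14.5406)·e^(0.0320·13/12) = 449.8294 × 1.035275 = 465.6971
Value (long) = (F − K)·e^(−rT) = (465.6971 − 523.48) × 0.965927 = -55.8141
Value = -R$55.81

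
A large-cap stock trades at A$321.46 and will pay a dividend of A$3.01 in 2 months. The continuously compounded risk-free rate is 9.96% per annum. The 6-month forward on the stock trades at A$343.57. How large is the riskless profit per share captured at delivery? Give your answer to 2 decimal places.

PV(dividends) I = 3.01·e^(−0.0996·2/12) = 2.9604
Fair forward F* = (S − I)·e^(rT) = (321.46 − 2.9604)·e^0.049800 = 318.4996 × 1.051061 = 334.7625
Market A$343.57 > fair 334.7625: forward overpriced → cash-and-carry (borrow at r, buy the stock and collect the dividends, short the forward).
Profit at T = |F_mkt − F*| = |343.57 − 334.7625| = A$8.81 per share

A$8.81 per share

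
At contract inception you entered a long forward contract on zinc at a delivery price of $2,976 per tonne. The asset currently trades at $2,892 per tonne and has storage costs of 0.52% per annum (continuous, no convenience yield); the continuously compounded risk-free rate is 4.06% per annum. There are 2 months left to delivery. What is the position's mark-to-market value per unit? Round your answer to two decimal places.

Current fair forward for the remaining 2 months: F = S·e^((r + u)·T), (r + u) = 0.0406 + 0.0052 = 0.0458
F = 2892 · e^(0.0458 × 2/12) = 2892 × 1.00766254 = 2914.1601
Value of long forward = (F − K)·e^(−rT) = (2914.1601 − 2976) · e^(−0.0406·2/12)
= -61.8399 × 0.99325618 = -61.42

-$61.42 per tonne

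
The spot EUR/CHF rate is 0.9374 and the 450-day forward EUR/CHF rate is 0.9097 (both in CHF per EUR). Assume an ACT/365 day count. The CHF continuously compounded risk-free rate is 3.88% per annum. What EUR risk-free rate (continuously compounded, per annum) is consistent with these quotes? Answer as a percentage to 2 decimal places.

F = S·e^((r_CHF − r_EUR)T) ⇒ r_EUR = r_CHF − ln(F/S)/T
ln(0.9097/0.9374) = -0.029995; /(450/365) = -0.024329
r_EUR = 0.0388 + 0.024329 = 0.063129
r_EUR = 6.31%

6.31%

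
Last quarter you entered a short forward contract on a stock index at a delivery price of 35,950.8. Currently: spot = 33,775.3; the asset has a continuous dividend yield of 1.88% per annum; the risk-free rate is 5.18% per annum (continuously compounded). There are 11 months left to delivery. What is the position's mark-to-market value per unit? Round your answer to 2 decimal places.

Current fair forward for the remaining 11 months: F = S·e^((r − q)·T), (r − q) = 0.0518 − 0.0188 = 0.0330
F = 33775.3 · e^(0.0330 × 11/12) = 33775.3 × 1.03071218 = 34812.6131
Value of long forward = (F − K)·e^(−rT) = (34812.6131 − 35950.8) · e^(−0.0518·11/12)
= -1138.1869 × 0.95362637 = -1085.41
Short position value = −(long value) = 1085.41

1085.41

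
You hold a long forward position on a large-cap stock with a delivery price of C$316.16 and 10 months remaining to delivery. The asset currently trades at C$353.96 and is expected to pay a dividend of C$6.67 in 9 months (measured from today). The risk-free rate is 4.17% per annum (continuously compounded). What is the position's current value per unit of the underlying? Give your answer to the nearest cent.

C$42.13

PV(remaining dividends) I = 6.67·e^(−0.0417·9/12) = 6.4646
Current forward F = (S − I)·e^(rT) = (353.96 − 6.4646)·e^(0.0417·10/12) = 347.4954 × 1.035361 = 359.7832
Value (long) = (F − K)·e^(−rT) = (359.7832 − 316.16) × 0.965847 = 42.1333
Value = C$42.13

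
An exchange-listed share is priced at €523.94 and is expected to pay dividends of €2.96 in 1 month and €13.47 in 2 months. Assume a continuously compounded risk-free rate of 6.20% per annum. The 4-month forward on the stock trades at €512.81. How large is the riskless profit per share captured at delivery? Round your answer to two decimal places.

PV(dividends) I = 2.96·e^(−0.0620·1/12) + 13.47·e^(−0.0620·2/12) = 16.2763
Fair forward F* = (S − I)·e^(rT) = (523.94 − 16.2763)·e^0.020667 = 507.6637 × 1.020882 = 518.2647
Market €512.81 < fair 518.2647: forward underpriced → reverse cash-and-carry (short the stock, invest proceeds at r, pay the dividends, go long the forward).
Profit at T = |F_mkt − F*| = |512.81 − 518.2647| = €5.45 per share

€5.45 per share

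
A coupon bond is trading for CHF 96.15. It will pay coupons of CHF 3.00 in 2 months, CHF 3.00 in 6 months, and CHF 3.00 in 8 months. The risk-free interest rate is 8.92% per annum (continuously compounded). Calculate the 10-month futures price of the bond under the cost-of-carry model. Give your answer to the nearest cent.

CHF 94.25

PV(coupons) I = 3.00·e^(−0.0892·2/12) + 3.00·e^(−0.0892·6/12) + 3.00·e^(−0.0892·8/12)
I = 2.9557 + 2.8691 + 2.8268 = 8.6516
F = (S − I)·e^(rT) = (96.15 − 8.6516) · e^(0.0892·10/12)
= 87.4984 · e^0.074333 = 87.4984 × 1.077165 = CHF 94.25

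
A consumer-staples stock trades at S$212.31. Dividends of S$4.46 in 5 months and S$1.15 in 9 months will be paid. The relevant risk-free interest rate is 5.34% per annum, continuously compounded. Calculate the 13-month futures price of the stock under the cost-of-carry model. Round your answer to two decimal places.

PV(dividends) I = 4.46·e^(−0.0534·5/12) + 1.15·e^(−0.0534·9/12)
I = 4.3619 + 1.1049 = 5.4668
F = (S − I)·e^(rT) = (212.31 − 5.4668) · e^(0.0534·13/12)
= 206.8432 · e^0.057850 = 206.8432 × 1.059556 = S$219.16

S$219.16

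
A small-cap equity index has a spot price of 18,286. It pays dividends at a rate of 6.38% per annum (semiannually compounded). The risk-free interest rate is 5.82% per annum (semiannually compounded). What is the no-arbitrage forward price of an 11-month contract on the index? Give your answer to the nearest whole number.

F = S · (1+r/2)^(2T) / (1+q/2)^(2T)
= 18286 × 1.053996 / 1.059259 = 18286 × 0.995031
F = 18,195

18,195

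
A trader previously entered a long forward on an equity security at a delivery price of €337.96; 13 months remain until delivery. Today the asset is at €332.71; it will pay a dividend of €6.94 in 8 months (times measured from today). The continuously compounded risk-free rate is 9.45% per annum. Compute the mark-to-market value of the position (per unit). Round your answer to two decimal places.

€21.12

PV(remaining dividends) I = 6.94·e^(−0.0945·8/12) = 6.5163
Current forward F = (S − I)·e^(rT) = (332.71 − 6.5163)·e^(0.0945·13/12) = 326.1937 × 1.107799 = 361.3571
Value (long) = (F − K)·e^(−rT) = (361.3571 − 337.96) × 0.902691 = 21.1204
Value = €21.12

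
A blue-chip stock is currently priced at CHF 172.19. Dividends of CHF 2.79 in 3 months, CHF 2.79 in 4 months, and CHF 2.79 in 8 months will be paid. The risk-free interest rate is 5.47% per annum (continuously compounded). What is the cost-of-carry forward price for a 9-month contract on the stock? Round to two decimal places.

PV(dividends) I = 2.79·e^(−0.0547·3/12) + 2.79·e^(−0.0547·4/12) + 2.79·e^(−0.0547·8/12)
I = 2.7521 + 2.7396 + 2.6901 = 8.1818
F = (S − I)·e^(rT) = (172.19 − 8.1818) · e^(0.0547·9/12)
= 164.0082 · e^0.041025 = 164.0082 × 1.041878 = CHF 170.88

CHF 170.88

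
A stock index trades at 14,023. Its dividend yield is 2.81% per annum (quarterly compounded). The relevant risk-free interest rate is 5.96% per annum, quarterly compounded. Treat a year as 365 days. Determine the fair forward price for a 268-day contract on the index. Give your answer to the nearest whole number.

F = S · (1+r/4)^(4T) / (1+q/4)^(4T)
= 14023 × 1.044396 / 1.020773 = 14023 × 1.023142
F = 14,348

14,348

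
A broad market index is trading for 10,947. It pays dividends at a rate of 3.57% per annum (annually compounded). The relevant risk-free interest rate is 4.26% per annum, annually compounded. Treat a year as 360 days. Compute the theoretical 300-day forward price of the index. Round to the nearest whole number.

F = S · (1+r)^T / (1+q)^T
= 10947 × 1.035376 / 1.029663 = 10947 × 1.005548
F = 11,008

11,008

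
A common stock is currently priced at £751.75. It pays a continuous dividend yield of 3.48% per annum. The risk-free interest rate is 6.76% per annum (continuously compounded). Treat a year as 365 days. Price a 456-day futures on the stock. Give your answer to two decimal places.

F = S·e^((r − q)T) = 751.75 · e^((0.0676 − 0.0348) × 456/365)
= 751.75 · e^0.040978 = 751.75 × 1.041829
F = £783.19

£783.19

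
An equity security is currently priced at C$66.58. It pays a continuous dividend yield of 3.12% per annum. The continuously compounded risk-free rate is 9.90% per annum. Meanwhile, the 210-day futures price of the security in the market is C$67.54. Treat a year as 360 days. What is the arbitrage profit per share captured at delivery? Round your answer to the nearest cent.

Fair futures: F* = S·e^(carry·T), with carry = (r − q) = 0.0990 − 0.0312 = 0.0678
F* = 66.58 · e^(0.0678 × 210/360) = 66.58 · e^0.039550 = 66.58 × 1.040343 = C$69.2660
Market C$67.54 < fair C$69.2660: forward underpriced → reverse cash-and-carry (short spot, go long the forward).
At maturity, profit = |F_mkt − F*| = |67.54 − 69.2660| = C$1.73 per share

C$1.73 per share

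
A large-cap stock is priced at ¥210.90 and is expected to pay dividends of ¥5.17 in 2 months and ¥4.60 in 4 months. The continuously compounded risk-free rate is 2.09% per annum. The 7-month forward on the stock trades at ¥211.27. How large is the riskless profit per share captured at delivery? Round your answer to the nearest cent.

PV(dividends) I = 5.17·e^(−0.0209·2/12) + 4.60·e^(−0.0209·4/12) = 9.7201
Fair forward F* = (S − I)·e^(rT) = (210.90 − 9.7201)·e^0.012192 = 201.1799 × 1.012267 = 203.6478
Market ¥211.27 > fair 203.6478: forward overpriced → cash-and-carry (borrow at r, buy the stock and collect the dividends, short the forward).
Profit at T = |F_mkt − F*| = |211.27 − 203.6478| = ¥7.62 per share

¥7.62 per share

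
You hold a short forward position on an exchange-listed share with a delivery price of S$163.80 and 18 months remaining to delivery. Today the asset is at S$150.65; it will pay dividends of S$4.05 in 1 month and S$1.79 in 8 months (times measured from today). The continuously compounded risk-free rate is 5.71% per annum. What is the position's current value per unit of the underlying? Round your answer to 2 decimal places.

S$5.46

PV(remaining dividends) I = 4.05·e^(−0.0571·1/12) + 1.79·e^(−0.0571·8/12) = 5.7539
Current forward F = (S − I)·e^(rT) = (150.65 − 5.7539)·e^(0.0571·18/12) = 144.8961 × 1.089425 = 157.8534
Value (long) = (F − K)·e^(−rT) = (157.8534 − 163.80) × 0.917915 = -5.4585
Short position value = −(long value) = S$5.46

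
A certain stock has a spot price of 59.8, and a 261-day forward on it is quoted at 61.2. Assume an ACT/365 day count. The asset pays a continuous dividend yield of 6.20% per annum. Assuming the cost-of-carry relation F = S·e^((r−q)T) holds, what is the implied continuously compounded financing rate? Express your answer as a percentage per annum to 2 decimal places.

9.44%

From F = S·e^((r−q)T): (r − q) = ln(F/S)/T
ln(61.2/59.8) = ln(1.023411) = 0.023141
(r − q) = 0.023141 / (261/365) = 0.032362
r = ln(F/S)/T + q = 0.032362 + 0.0620 = 0.094362
r = 9.44%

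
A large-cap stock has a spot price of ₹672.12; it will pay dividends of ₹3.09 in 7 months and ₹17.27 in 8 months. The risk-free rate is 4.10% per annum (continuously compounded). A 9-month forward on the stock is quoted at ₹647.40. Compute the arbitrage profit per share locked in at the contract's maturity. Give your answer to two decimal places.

₹25.27 per share

PV(dividends) I = 3.09·e^(−0.0410·7/12) + 17.27·e^(−0.0410·8/12) = 19.8213
Fair forward F* = (S − I)·e^(rT) = (672.12 − 19.8213)·e^0.030750 = 652.2987 × 1.031228 = 672.6687
Market ₹647.40 < fair 672.6687: forward underpriced → reverse cash-and-carry (short the stock, invest proceeds at r, pay the dividends, go long the forward).
Profit at T = |F_mkt − F*| = |647.40 − 672.6687| = ₹25.27 per share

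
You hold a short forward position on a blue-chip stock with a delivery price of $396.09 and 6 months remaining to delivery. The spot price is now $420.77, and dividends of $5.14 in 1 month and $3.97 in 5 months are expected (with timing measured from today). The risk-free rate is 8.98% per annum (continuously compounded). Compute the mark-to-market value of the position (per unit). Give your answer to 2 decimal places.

-$33.15

PV(remaining dividends) I = 5.14·e^(−0.0898·1/12) + 3.97·e^(−0.0898·5/12) = 8.9259
Current forward F = (S − I)·e^(rT) = (420.77 − 8.9259)·e^(0.0898·6/12) = 411.8441 × 1.045923 = 430.7572
Value (long) = (F − K)·e^(−rT) = (430.7572 − 396.09) × 0.956093 = 33.1451
Short position value = −(long value) = -$33.15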